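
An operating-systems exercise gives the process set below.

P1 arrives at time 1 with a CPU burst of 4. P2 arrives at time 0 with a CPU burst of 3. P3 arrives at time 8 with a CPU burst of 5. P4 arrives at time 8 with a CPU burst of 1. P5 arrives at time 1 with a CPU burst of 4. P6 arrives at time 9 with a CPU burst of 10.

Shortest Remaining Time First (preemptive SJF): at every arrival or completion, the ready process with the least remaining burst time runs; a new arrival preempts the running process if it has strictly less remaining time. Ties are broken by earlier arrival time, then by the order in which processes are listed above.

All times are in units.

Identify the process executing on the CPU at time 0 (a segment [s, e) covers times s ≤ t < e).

P2

Schedule: | P2 0-3 | P1 3-7 | P5 7-8 | P4 8-9 | P5 9-12 | P3 12-17 | P6 17-27 |
Completion: P1=7  P2=3  P3=17  P4=9  P5=12  P6=27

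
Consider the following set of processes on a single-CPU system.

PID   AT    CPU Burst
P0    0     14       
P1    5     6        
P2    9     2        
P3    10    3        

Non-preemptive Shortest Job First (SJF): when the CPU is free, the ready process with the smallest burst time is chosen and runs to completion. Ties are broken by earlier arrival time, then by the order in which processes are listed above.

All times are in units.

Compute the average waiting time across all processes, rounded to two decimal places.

6.25

Gantt: | P0 0-14 | P2 14-16 | P3 16-19 | P1 19-25 |
Completion: P0=14  P1=25  P2=16  P3=19
Turnaround (C−A): P0=14  P1=20  P2=7  P3=9
Waiting times: P0=0, P1=14, P2=5, P3=6
Average waiting = (0+14+5+6) / 4 = 25/4 = 6.25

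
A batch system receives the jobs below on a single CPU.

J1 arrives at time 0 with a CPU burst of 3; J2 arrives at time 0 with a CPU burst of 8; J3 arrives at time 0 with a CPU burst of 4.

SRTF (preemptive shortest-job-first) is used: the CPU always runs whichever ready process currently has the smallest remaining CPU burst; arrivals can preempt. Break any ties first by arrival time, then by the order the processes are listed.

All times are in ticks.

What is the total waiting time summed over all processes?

10

Gantt: | J1 0-3 | J3 3-7 | J2 7-15 |
Completion: J1=3  J2=15  J3=7
Waiting = turnaround − burst: J1=0, J2=7, J3=3
Total waiting = 0 + 7 + 3 = 10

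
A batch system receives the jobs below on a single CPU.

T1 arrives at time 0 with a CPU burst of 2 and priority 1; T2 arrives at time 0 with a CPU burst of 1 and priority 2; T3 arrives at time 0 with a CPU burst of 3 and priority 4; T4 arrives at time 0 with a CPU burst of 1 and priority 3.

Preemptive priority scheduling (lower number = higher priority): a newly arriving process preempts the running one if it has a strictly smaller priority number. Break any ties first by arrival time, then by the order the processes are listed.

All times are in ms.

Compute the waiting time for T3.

Gantt: | T1 0-2 | T2 2-3 | T4 3-4 | T3 4-7 |
Completion: T1=2  T2=3  T3=7  T4=4
Waiting(T3) = turnaround − burst = 7 − 3 = 4

4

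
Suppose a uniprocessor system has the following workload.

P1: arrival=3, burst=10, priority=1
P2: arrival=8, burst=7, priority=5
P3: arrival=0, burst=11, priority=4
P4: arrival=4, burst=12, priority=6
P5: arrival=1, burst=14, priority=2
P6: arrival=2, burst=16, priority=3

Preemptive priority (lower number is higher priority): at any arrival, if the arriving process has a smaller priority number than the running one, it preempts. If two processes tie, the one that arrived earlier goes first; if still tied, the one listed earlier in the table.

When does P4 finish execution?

Timeline: | P3 0-1 | P5 1-3 | P1 3-13 | P5 13-25 | P6 25-41 | P3 41-51 | P2 51-58 | P4 58-70 |
Completion: P1=13  P2=58  P3=51  P4=70  P5=25  P6=41
Turnaround (C−A): P1=10  P2=50  P3=51  P4=66  P5=24  P6=39

70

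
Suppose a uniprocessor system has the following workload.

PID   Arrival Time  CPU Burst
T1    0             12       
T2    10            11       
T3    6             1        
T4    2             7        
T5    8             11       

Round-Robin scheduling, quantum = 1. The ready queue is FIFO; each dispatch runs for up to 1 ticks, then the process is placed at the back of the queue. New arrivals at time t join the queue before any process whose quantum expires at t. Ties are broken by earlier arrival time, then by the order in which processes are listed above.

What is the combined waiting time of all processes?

Schedule: | T1 0-2 | T4 2-3 | T1 3-4 | T4 4-5 | T1 5-6 | T4 6-7 | T3 7-8 | T1 8-9 | T4 9-10 | T5 10-11 | T1 11-12 | T2 12-13 | T4 13-14 | T5 14-15 | T1 15-16 | T2 16-17 | T4 17-18 | T5 18-19 | T1 19-20 | T2 20-21 | T4 21-22 | T5 22-23 | T1 23-24 | T2 24-25 | T5 25-26 | T1 26-27 | T2 27-28 | T5 28-29 | T1 29-30 | T2 30-31 | T5 31-32 | T1 32-33 | T2 33-34 | T5 34-35 | T2 35-36 | T5 36-37 | T2 37-38 | T5 38-39 | T2 39-40 | T5 40-41 | T2 41-42 |
Completion: T1=33  T2=42  T3=8  T4=22  T5=41
Turnaround (C−A): T1=33  T2=32  T3=2  T4=20  T5=33
Waiting = turnaround − burst: T1=21, T2=21, T3=1, T4=13, T5=22
Total waiting = 21 + 21 + 1 + 13 + 22 = 78

78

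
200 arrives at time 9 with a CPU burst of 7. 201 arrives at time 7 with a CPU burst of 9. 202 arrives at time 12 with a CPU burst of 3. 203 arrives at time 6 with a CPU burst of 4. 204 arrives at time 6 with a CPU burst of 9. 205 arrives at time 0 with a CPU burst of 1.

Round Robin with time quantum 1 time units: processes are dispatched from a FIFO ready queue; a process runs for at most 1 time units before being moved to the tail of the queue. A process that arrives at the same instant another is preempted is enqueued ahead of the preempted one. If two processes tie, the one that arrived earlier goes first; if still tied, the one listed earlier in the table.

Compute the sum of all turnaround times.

115

Gantt: | 205 0-1 | idle 1-6 | 203 6-7 | 204 7-8 | 201 8-9 | 203 9-10 | 204 10-11 | 200 11-12 | 201 12-13 | 203 13-14 | 204 14-15 | 202 15-16 | 200 16-17 | 201 17-18 | 203 18-19 | 204 19-20 | 202 20-21 | 200 21-22 | 201 22-23 | 204 23-24 | 202 24-25 | 200 25-26 | 201 26-27 | 204 27-28 | 200 28-29 | 201 29-30 | 204 30-31 | 200 31-32 | 201 32-33 | 204 33-34 | 200 34-35 | 201 35-36 | 204 36-37 | 201 37-38 |
Completion: 200=35  201=38  202=25  203=19  204=37  205=1
Turnaround = completion − arrival: 200=26, 201=31, 202=13, 203=13, 204=31, 205=1
Total turnaround = 26 + 31 + 13 + 13 + 31 + 1 = 115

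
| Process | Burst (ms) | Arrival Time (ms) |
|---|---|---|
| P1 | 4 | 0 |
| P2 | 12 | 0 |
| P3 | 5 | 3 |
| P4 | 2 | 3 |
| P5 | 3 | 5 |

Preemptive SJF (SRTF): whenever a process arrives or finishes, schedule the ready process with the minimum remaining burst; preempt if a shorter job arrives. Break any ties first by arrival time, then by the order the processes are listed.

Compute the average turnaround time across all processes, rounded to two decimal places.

Gantt: | P1 0-4 | P4 4-6 | P5 6-9 | P3 9-14 | P2 14-26 |
Completion: P1=4  P2=26  P3=14  P4=6  P5=9
Turnaround times: P1=4, P2=26, P3=11, P4=3, P5=4
Average turnaround = (4+26+11+3+4) / 5 = 48/5 = 9.60

9.60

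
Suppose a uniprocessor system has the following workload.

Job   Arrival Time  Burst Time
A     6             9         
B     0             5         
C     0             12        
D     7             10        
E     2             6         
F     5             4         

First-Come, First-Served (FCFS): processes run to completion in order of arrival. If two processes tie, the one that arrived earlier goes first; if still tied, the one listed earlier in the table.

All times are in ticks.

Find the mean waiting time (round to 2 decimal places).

14.67

Timeline: | B 0-5 | C 5-17 | E 17-23 | F 23-27 | A 27-36 | D 36-46 |
Completion: A=36  B=5  C=17  D=46  E=23  F=27
Turnaround (C−A): A=30  B=5  C=17  D=39  E=21  F=22
Waiting times: A=21, B=0, C=5, D=29, E=15, F=18
Average waiting = (21+0+5+29+15+18) / 6 = 88/6 = 14.67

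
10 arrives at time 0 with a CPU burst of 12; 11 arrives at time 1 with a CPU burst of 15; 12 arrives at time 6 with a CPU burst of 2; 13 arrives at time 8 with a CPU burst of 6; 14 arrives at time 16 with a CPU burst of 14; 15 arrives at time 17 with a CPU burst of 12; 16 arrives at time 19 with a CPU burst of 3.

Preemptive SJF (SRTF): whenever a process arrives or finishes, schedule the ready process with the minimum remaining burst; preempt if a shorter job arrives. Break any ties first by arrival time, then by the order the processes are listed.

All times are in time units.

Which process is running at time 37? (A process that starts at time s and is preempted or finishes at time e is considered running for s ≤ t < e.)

Timeline: | 10 0-6 | 12 6-8 | 10 8-14 | 13 14-20 | 16 20-23 | 15 23-35 | 14 35-49 | 11 49-64 |
Completion: 10=14  11=64  12=8  13=20  14=49  15=35  16=23

14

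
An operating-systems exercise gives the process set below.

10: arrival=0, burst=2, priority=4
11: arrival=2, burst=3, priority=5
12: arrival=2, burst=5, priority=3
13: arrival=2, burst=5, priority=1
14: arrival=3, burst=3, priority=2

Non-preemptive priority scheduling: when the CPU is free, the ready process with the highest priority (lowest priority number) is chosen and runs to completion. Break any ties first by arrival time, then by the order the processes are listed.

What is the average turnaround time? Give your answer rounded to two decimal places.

Timeline: | 10 0-2 | 13 2-7 | 14 7-10 | 12 10-15 | 11 15-18 |
Completion: 10=2  11=18  12=15  13=7  14=10
Turnaround (C−A): 10=2  11=16  12=13  13=5  14=7
Turnaround times: 10=2, 11=16, 12=13, 13=5, 14=7
Average turnaround = (2+16+13+5+7) / 5 = 43/5 = 8.60

8.60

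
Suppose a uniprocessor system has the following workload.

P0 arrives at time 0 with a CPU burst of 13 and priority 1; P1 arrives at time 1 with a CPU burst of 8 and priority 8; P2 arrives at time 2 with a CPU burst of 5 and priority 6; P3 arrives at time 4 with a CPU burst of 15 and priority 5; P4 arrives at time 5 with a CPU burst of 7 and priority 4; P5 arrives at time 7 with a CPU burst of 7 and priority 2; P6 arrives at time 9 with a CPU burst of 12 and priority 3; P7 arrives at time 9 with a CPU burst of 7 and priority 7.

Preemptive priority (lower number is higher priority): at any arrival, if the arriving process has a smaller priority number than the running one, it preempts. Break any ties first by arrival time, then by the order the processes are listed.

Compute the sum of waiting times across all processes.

246

Timeline: | P0 0-13 | P5 13-20 | P6 20-32 | P4 32-39 | P3 39-54 | P2 54-59 | P7 59-66 | P1 66-74 |
Completion: P0=13  P1=74  P2=59  P3=54  P4=39  P5=20  P6=32  P7=66
Turnaround (C−A): P0=13  P1=73  P2=57  P3=50  P4=34  P5=13  P6=23  P7=57
Waiting = turnaround − burst: P0=0, P1=65, P2=52, P3=35, P4=27, P5=6, P6=11, P7=50
Total waiting = 0 + 65 + 52 + 35 + 27 + 6 + 11 + 50 = 246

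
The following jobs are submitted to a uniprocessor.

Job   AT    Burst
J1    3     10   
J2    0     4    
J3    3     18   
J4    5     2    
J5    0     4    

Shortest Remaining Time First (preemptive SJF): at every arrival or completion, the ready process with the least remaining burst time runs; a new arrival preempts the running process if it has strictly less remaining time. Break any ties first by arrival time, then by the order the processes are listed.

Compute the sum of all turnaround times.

Timeline: | J2 0-4 | J5 4-5 | J4 5-7 | J5 7-10 | J1 10-20 | J3 20-38 |
Completion: J1=20  J2=4  J3=38  J4=7  J5=10
Turnaround (C−A): J1=17  J2=4  J3=35  J4=2  J5=10
Turnaround = completion − arrival: J1=17, J2=4, J3=35, J4=2, J5=10
Total turnaround = 17 + 4 + 35 + 2 + 10 = 68

68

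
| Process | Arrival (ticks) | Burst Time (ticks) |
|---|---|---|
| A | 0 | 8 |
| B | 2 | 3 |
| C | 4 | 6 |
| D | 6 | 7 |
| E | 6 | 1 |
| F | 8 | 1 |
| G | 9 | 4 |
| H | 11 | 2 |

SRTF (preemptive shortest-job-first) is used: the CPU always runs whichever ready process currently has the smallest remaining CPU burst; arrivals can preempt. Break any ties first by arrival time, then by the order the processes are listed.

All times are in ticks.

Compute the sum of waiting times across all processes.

47

Schedule: | A 0-2 | B 2-5 | A 5-6 | E 6-7 | A 7-8 | F 8-9 | A 9-13 | H 13-15 | G 15-19 | C 19-25 | D 25-32 |
Completion: A=13  B=5  C=25  D=32  E=7  F=9  G=19  H=15
Turnaround (C−A): A=13  B=3  C=21  D=26  E=1  F=1  G=10  H=4
Waiting = turnaround − burst: A=5, B=0, C=15, D=19, E=0, F=0, G=6, H=2
Total waiting = 5 + 0 + 15 + 19 + 0 + 0 + 6 + 2 = 47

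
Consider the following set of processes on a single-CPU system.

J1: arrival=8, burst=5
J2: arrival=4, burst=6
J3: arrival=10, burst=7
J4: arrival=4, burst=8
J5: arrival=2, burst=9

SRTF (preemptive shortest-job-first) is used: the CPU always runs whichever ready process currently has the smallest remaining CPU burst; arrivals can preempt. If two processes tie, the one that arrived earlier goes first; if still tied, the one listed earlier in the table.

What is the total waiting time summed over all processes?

Schedule: | idle 0-2 | J5 2-4 | J2 4-10 | J1 10-15 | J5 15-22 | J3 22-29 | J4 29-37 |
Completion: J1=15  J2=10  J3=29  J4=37  J5=22
Turnaround (C−A): J1=7  J2=6  J3=19  J4=33  J5=20
Waiting = turnaround − burst: J1=2, J2=0, J3=12, J4=25, J5=11
Total waiting = 2 + 0 + 12 + 25 + 11 = 50

50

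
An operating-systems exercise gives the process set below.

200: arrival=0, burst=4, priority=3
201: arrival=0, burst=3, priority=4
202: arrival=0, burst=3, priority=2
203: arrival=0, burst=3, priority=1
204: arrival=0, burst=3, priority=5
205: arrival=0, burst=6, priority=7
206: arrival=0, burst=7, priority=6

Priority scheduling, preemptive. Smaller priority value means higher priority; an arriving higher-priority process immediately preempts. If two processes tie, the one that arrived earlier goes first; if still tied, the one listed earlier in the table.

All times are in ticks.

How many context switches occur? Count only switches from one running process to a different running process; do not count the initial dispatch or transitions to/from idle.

6

Schedule: | 203 0-3 | 202 3-6 | 200 6-10 | 201 10-13 | 204 13-16 | 206 16-23 | 205 23-29 |
Completion: 200=10  201=13  202=6  203=3  204=16  205=29  206=23
Turnaround (C−A): 200=10  201=13  202=6  203=3  204=16  205=29  206=23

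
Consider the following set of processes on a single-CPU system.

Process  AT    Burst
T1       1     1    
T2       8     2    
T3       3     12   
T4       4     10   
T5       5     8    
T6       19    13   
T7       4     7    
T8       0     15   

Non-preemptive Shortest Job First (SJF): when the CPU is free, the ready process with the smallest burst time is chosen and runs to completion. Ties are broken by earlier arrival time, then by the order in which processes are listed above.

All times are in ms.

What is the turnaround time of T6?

49

Gantt: | T8 0-15 | T1 15-16 | T2 16-18 | T7 18-25 | T5 25-33 | T4 33-43 | T3 43-55 | T6 55-68 |
Completion: T1=16  T2=18  T3=55  T4=43  T5=33  T6=68  T7=25  T8=15
Turnaround (C−A): T1=15  T2=10  T3=52  T4=39  T5=28  T6=49  T7=21  T8=15
Turnaround(T6) = completion − arrival = 68 − 19 = 49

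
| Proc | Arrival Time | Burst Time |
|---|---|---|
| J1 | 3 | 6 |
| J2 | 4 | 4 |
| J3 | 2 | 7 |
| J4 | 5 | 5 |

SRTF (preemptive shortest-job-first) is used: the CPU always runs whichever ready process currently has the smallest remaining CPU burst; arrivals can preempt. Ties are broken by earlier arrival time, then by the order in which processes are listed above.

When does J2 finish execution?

8

Gantt: | idle 0-2 | J3 2-4 | J2 4-8 | J3 8-13 | J4 13-18 | J1 18-24 |
Completion: J1=24  J2=8  J3=13  J4=18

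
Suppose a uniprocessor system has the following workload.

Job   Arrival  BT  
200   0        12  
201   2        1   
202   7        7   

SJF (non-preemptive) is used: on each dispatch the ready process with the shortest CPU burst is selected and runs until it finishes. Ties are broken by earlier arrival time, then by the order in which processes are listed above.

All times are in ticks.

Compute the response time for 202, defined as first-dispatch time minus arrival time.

6

Timeline: | 200 0-12 | 201 12-13 | 202 13-20 |
Completion: 200=12  201=13  202=20
Turnaround (C−A): 200=12  201=11  202=13
Response(202) = first start − arrival = 13 − 7 = 6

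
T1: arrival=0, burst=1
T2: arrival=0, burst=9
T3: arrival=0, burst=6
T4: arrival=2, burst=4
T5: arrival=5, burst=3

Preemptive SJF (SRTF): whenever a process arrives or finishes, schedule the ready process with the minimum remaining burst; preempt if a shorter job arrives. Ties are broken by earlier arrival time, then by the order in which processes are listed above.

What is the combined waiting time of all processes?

23

Gantt: | T1 0-1 | T3 1-2 | T4 2-6 | T5 6-9 | T3 9-14 | T2 14-23 |
Completion: T1=1  T2=23  T3=14  T4=6  T5=9
Turnaround (C−A): T1=1  T2=23  T3=14  T4=4  T5=4
Waiting = turnaround − burst: T1=0, T2=14, T3=8, T4=0, T5=1
Total waiting = 0 + 14 + 8 + 0 + 1 = 23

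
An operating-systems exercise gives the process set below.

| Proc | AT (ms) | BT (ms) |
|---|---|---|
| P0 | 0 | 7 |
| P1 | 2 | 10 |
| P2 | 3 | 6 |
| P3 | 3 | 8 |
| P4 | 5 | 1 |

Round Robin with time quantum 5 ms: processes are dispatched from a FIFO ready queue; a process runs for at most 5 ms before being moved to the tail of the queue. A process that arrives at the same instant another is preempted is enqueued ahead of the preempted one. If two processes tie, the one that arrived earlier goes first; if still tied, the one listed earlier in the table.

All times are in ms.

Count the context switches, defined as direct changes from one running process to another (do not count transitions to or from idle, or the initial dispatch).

Timeline: | P0 0-5 | P1 5-10 | P2 10-15 | P3 15-20 | P4 20-21 | P0 21-23 | P1 23-28 | P2 28-29 | P3 29-32 |
Completion: P0=23  P1=28  P2=29  P3=32  P4=21
Turnaround (C−A): P0=23  P1=26  P2=26  P3=29  P4=16

8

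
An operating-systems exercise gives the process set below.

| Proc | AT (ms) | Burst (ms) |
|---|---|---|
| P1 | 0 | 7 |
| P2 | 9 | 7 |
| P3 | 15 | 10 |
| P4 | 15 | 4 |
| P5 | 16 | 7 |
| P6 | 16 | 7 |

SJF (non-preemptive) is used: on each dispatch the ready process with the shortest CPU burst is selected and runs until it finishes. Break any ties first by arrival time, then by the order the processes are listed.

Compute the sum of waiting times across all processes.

Timeline: | P1 0-7 | idle 7-9 | P2 9-16 | P4 16-20 | P5 20-27 | P6 27-34 | P3 34-44 |
Completion: P1=7  P2=16  P3=44  P4=20  P5=27  P6=34
Turnaround (C−A): P1=7  P2=7  P3=29  P4=5  P5=11  P6=18
Waiting = turnaround − burst: P1=0, P2=0, P3=19, P4=1, P5=4, P6=11
Total waiting = 0 + 0 + 19 + 1 + 4 + 11 = 35

35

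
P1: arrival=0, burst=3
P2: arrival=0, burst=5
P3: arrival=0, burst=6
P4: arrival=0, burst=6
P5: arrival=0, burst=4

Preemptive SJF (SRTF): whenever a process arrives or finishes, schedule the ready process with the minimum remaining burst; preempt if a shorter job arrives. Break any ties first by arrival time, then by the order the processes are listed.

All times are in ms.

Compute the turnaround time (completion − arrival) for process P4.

24

Timeline: | P1 0-3 | P5 3-7 | P2 7-12 | P3 12-18 | P4 18-24 |
Completion: P1=3  P2=12  P3=18  P4=24  P5=7
Turnaround(P4) = completion − arrival = 24 − 0 = 24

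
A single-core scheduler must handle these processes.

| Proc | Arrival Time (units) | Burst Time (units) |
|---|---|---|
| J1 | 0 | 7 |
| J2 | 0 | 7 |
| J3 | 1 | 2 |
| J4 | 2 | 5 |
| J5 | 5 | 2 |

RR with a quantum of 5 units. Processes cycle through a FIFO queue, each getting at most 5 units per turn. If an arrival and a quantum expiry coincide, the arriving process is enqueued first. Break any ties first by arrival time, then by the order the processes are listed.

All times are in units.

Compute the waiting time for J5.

12

Timeline: | J1 0-5 | J2 5-10 | J3 10-12 | J4 12-17 | J5 17-19 | J1 19-21 | J2 21-23 |
Completion: J1=21  J2=23  J3=12  J4=17  J5=19
Waiting(J5) = turnaround − burst = 14 − 2 = 12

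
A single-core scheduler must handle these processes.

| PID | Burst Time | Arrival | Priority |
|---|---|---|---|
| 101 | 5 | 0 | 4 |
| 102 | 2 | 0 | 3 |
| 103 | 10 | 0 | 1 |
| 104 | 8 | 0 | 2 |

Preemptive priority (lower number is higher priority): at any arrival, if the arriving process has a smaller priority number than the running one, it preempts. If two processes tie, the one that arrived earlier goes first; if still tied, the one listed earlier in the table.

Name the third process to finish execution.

Schedule: | 103 0-10 | 104 10-18 | 102 18-20 | 101 20-25 |
Completion: 101=25  102=20  103=10  104=18
Finish order: 103 → 104 → 102 → 101

102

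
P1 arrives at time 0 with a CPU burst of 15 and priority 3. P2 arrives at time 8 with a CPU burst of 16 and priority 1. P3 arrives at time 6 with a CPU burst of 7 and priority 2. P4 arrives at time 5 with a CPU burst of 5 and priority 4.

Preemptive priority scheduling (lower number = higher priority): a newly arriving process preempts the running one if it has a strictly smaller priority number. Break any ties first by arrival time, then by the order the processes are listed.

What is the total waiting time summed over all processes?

72

Timeline: | P1 0-6 | P3 6-8 | P2 8-24 | P3 24-29 | P1 29-38 | P4 38-43 |
Completion: P1=38  P2=24  P3=29  P4=43
Turnaround (C−A): P1=38  P2=16  P3=23  P4=38
Waiting = turnaround − burst: P1=23, P2=0, P3=16, P4=33
Total waiting = 23 + 0 + 16 + 33 = 72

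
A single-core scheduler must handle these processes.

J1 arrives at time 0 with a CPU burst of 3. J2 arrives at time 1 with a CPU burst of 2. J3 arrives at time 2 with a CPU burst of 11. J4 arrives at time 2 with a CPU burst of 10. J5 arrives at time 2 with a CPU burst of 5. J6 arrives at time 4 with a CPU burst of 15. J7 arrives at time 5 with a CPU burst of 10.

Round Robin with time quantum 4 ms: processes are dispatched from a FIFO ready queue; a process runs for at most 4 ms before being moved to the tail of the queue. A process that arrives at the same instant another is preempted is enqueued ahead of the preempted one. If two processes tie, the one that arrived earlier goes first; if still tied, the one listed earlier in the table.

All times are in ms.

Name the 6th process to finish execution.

J7

Timeline: | J1 0-3 | J2 3-5 | J3 5-9 | J4 9-13 | J5 13-17 | J6 17-21 | J7 21-25 | J3 25-29 | J4 29-33 | J5 33-34 | J6 34-38 | J7 38-42 | J3 42-45 | J4 45-47 | J6 47-51 | J7 51-53 | J6 53-56 |
Completion: J1=3  J2=5  J3=45  J4=47  J5=34  J6=56  J7=53
Finish order: J1 → J2 → J5 → J3 → J4 → J7 → J6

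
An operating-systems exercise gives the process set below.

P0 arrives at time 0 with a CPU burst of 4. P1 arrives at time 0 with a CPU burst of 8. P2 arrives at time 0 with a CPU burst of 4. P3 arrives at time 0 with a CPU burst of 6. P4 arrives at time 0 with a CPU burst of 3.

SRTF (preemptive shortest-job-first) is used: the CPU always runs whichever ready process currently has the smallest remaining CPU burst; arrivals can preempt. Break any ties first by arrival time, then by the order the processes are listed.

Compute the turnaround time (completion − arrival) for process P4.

3

Schedule: | P4 0-3 | P0 3-7 | P2 7-11 | P3 11-17 | P1 17-25 |
Completion: P0=7  P1=25  P2=11  P3=17  P4=3
Turnaround(P4) = completion − arrival = 3 − 0 = 3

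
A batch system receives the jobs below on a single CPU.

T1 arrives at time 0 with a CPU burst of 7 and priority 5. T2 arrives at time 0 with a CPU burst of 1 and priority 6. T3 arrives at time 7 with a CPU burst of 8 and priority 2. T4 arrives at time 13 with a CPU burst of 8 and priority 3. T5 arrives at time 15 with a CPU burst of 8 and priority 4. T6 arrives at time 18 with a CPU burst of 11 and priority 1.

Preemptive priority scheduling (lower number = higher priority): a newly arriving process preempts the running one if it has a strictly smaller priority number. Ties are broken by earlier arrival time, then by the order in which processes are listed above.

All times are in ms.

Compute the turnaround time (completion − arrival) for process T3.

Timeline: | T1 0-7 | T3 7-15 | T4 15-18 | T6 18-29 | T4 29-34 | T5 34-42 | T2 42-43 |
Completion: T1=7  T2=43  T3=15  T4=34  T5=42  T6=29
Turnaround (C−A): T1=7  T2=43  T3=8  T4=21  T5=27  T6=11
Turnaround(T3) = completion − arrival = 15 − 7 = 8

8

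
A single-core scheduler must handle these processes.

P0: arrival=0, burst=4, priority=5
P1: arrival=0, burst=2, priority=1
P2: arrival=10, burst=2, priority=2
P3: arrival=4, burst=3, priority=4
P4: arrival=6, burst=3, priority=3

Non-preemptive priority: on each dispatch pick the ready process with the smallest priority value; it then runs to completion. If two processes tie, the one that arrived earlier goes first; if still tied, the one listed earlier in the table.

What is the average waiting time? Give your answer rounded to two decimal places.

1.80

Timeline: | P1 0-2 | P0 2-6 | P4 6-9 | P3 9-12 | P2 12-14 |
Completion: P0=6  P1=2  P2=14  P3=12  P4=9
Turnaround (C−A): P0=6  P1=2  P2=4  P3=8  P4=3
Waiting times: P0=2, P1=0, P2=2, P3=5, P4=0
Average waiting = (2+0+2+5+0) / 5 = 9/5 = 1.80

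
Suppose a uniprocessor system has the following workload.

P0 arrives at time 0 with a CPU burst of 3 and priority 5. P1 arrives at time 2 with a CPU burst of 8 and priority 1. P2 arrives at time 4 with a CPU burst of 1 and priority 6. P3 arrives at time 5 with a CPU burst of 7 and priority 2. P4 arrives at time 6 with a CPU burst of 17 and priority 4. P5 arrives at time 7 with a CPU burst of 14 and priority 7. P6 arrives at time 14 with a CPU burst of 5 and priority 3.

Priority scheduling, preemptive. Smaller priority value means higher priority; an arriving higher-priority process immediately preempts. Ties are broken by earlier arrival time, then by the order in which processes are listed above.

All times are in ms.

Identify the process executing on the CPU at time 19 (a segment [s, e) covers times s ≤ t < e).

P6

Schedule: | P0 0-2 | P1 2-10 | P3 10-17 | P6 17-22 | P4 22-39 | P0 39-40 | P2 40-41 | P5 41-55 |
Completion: P0=40  P1=10  P2=41  P3=17  P4=39  P5=55  P6=22
Turnaround (C−A): P0=40  P1=8  P2=37  P3=12  P4=33  P5=48  P6=8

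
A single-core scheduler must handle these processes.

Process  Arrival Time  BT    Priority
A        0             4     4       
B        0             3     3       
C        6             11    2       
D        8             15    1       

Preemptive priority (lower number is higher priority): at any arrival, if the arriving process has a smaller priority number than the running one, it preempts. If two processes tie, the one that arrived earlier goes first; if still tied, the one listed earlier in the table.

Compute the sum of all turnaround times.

Timeline: | B 0-3 | A 3-6 | C 6-8 | D 8-23 | C 23-32 | A 32-33 |
Completion: A=33  B=3  C=32  D=23
Turnaround = completion − arrival: A=33, B=3, C=26, D=15
Total turnaround = 33 + 3 + 26 + 15 = 77

77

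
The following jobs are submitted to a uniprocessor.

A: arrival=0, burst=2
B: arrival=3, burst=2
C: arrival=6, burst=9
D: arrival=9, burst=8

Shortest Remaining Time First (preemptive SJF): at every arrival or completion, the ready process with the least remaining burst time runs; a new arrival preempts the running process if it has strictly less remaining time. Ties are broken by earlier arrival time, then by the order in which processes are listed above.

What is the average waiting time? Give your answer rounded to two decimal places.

Timeline: | A 0-2 | idle 2-3 | B 3-5 | idle 5-6 | C 6-15 | D 15-23 |
Completion: A=2  B=5  C=15  D=23
Waiting times: A=0, B=0, C=0, D=6
Average waiting = (0+0+0+6) / 4 = 6/4 = 1.50

1.50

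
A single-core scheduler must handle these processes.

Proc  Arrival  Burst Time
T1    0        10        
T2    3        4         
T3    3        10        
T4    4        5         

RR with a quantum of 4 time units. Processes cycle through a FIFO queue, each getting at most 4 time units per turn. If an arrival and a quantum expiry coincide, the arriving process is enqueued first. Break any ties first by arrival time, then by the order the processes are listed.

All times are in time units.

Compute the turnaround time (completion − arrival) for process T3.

26

Timeline: | T1 0-4 | T2 4-8 | T3 8-12 | T4 12-16 | T1 16-20 | T3 20-24 | T4 24-25 | T1 25-27 | T3 27-29 |
Completion: T1=27  T2=8  T3=29  T4=25
Turnaround (C−A): T1=27  T2=5  T3=26  T4=21
Turnaround(T3) = completion − arrival = 29 − 3 = 26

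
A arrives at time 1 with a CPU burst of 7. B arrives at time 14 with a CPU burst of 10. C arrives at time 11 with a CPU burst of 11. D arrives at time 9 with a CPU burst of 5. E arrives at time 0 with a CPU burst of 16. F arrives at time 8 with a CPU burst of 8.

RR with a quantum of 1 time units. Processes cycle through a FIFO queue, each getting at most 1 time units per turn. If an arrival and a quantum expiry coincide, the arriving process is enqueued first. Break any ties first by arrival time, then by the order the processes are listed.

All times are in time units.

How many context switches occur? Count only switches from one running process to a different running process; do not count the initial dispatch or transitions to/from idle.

Gantt: | E 0-1 | A 1-2 | E 2-3 | A 3-4 | E 4-5 | A 5-6 | E 6-7 | A 7-8 | E 8-9 | F 9-10 | A 10-11 | D 11-12 | E 12-13 | F 13-14 | C 14-15 | A 15-16 | D 16-17 | E 17-18 | B 18-19 | F 19-20 | C 20-21 | A 21-22 | D 22-23 | E 23-24 | B 24-25 | F 25-26 | C 26-27 | D 27-28 | E 28-29 | B 29-30 | F 30-31 | C 31-32 | D 32-33 | E 33-34 | B 34-35 | F 35-36 | C 36-37 | E 37-38 | B 38-39 | F 39-40 | C 40-41 | E 41-42 | B 42-43 | F 43-44 | C 44-45 | E 45-46 | B 46-47 | C 47-48 | E 48-49 | B 49-50 | C 50-51 | E 51-52 | B 52-53 | C 53-54 | E 54-55 | B 55-56 | C 56-57 |
Completion: A=22  B=56  C=57  D=33  E=55  F=44
Turnaround (C−A): A=21  B=42  C=46  D=24  E=55  F=36

56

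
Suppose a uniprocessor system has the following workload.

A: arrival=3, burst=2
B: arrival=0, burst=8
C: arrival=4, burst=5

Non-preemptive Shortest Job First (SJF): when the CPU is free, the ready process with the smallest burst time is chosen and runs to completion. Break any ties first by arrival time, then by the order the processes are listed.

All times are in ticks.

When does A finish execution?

Gantt: | B 0-8 | A 8-10 | C 10-15 |
Completion: A=10  B=8  C=15

10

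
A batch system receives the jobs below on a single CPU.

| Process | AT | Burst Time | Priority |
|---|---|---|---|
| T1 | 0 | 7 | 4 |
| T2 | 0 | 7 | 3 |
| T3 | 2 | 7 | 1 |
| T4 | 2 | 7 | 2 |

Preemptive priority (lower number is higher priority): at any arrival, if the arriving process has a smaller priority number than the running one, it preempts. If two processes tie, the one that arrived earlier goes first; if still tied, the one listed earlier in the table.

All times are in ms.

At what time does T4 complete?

16

Gantt: | T2 0-2 | T3 2-9 | T4 9-16 | T2 16-21 | T1 21-28 |
Completion: T1=28  T2=21  T3=9  T4=16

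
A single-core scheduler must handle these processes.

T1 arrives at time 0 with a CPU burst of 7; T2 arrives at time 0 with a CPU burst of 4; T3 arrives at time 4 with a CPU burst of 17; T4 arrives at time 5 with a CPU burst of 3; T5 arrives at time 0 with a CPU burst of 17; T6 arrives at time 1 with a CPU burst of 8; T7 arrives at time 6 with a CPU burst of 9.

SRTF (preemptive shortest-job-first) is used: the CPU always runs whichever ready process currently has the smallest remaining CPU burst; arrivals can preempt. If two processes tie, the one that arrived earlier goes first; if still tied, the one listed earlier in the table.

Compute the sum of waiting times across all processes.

Schedule: | T2 0-4 | T1 4-5 | T4 5-8 | T1 8-14 | T6 14-22 | T7 22-31 | T5 31-48 | T3 48-65 |
Completion: T1=14  T2=4  T3=65  T4=8  T5=48  T6=22  T7=31
Waiting = turnaround − burst: T1=7, T2=0, T3=44, T4=0, T5=31, T6=13, T7=16
Total waiting = 7 + 0 + 44 + 0 + 31 + 13 + 16 = 111

111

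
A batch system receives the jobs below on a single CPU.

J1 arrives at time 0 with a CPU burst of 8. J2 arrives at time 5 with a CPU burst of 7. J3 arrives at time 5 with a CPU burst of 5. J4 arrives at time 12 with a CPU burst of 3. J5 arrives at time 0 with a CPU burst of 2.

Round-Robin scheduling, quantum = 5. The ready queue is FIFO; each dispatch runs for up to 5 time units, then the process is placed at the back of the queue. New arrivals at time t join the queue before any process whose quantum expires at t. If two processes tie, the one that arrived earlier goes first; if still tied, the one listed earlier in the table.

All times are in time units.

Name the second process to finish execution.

J3

Timeline: | J1 0-5 | J5 5-7 | J2 7-12 | J3 12-17 | J1 17-20 | J4 20-23 | J2 23-25 |
Completion: J1=20  J2=25  J3=17  J4=23  J5=7
Turnaround (C−A): J1=20  J2=20  J3=12  J4=11  J5=7
Finish order: J5 → J3 → J1 → J4 → J2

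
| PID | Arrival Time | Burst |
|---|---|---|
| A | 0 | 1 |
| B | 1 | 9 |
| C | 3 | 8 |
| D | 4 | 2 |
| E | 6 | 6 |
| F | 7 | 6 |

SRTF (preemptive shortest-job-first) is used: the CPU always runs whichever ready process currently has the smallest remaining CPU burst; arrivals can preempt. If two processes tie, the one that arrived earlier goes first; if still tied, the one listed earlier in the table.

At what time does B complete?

12

Gantt: | A 0-1 | B 1-4 | D 4-6 | B 6-12 | E 12-18 | F 18-24 | C 24-32 |
Completion: A=1  B=12  C=32  D=6  E=18  F=24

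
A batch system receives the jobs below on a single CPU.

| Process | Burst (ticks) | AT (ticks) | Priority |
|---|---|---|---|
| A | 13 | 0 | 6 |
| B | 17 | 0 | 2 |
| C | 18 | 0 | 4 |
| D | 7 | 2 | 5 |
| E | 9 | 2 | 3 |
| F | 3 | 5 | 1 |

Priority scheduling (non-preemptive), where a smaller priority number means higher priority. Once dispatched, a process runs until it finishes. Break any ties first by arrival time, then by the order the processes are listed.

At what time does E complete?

Schedule: | B 0-17 | F 17-20 | E 20-29 | C 29-47 | D 47-54 | A 54-67 |
Completion: A=67  B=17  C=47  D=54  E=29  F=20
Turnaround (C−A): A=67  B=17  C=47  D=52  E=27  F=15

29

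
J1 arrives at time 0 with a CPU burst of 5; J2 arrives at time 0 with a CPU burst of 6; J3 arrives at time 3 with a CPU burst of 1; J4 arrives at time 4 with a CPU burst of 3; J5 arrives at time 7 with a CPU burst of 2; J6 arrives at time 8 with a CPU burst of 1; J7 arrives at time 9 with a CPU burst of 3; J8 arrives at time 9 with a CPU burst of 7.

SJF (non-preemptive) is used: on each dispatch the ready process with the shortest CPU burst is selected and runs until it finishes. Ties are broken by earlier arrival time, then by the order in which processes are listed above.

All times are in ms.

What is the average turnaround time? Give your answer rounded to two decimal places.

8.25

Timeline: | J1 0-5 | J3 5-6 | J4 6-9 | J6 9-10 | J5 10-12 | J7 12-15 | J2 15-21 | J8 21-28 |
Completion: J1=5  J2=21  J3=6  J4=9  J5=12  J6=10  J7=15  J8=28
Turnaround (C−A): J1=5  J2=21  J3=3  J4=5  J5=5  J6=2  J7=6  J8=19
Turnaround times: J1=5, J2=21, J3=3, J4=5, J5=5, J6=2, J7=6, J8=19
Average turnaround = (5+21+3+5+5+2+6+19) / 8 = 66/8 = 8.25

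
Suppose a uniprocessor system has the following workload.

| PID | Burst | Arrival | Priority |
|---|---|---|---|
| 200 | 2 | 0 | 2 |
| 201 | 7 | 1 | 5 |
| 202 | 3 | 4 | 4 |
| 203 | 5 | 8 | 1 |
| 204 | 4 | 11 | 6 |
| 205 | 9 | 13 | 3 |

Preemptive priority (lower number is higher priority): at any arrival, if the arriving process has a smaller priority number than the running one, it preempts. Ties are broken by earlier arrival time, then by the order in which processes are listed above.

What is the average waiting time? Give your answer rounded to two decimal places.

5.50

Schedule: | 200 0-2 | 201 2-4 | 202 4-7 | 201 7-8 | 203 8-13 | 205 13-22 | 201 22-26 | 204 26-30 |
Completion: 200=2  201=26  202=7  203=13  204=30  205=22
Turnaround (C−A): 200=2  201=25  202=3  203=5  204=19  205=9
Waiting times: 200=0, 201=18, 202=0, 203=0, 204=15, 205=0
Average waiting = (0+18+0+0+15+0) / 6 = 33/6 = 5.50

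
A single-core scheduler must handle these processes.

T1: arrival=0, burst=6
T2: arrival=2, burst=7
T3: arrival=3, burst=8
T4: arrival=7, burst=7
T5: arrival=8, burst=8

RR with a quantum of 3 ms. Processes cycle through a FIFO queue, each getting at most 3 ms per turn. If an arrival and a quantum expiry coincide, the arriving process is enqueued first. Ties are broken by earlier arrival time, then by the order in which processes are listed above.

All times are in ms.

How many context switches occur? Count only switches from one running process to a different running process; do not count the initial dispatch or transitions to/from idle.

13

Timeline: | T1 0-3 | T2 3-6 | T3 6-9 | T1 9-12 | T2 12-15 | T4 15-18 | T5 18-21 | T3 21-24 | T2 24-25 | T4 25-28 | T5 28-31 | T3 31-33 | T4 33-34 | T5 34-36 |
Completion: T1=12  T2=25  T3=33  T4=34  T5=36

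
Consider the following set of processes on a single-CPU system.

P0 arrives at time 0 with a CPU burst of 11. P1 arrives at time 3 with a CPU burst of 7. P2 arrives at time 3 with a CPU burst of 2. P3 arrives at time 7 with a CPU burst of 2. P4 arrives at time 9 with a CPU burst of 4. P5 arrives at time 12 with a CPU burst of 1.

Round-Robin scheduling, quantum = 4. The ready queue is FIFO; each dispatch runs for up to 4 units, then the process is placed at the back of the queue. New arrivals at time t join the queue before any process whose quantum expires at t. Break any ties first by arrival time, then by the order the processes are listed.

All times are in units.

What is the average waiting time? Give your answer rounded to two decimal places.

9.67

Gantt: | P0 0-4 | P1 4-8 | P2 8-10 | P0 10-14 | P3 14-16 | P1 16-19 | P4 19-23 | P5 23-24 | P0 24-27 |
Completion: P0=27  P1=19  P2=10  P3=16  P4=23  P5=24
Turnaround (C−A): P0=27  P1=16  P2=7  P3=9  P4=14  P5=12
Waiting times: P0=16, P1=9, P2=5, P3=7, P4=10, P5=11
Average waiting = (16+9+5+7+10+11) / 6 = 58/6 = 9.67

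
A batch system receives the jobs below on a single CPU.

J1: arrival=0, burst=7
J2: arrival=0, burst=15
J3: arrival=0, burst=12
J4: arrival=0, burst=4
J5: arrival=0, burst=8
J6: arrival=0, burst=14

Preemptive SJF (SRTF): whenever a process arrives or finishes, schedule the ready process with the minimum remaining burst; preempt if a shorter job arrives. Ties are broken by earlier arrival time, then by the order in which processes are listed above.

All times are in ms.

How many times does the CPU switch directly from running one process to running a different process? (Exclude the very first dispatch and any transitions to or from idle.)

5

Gantt: | J4 0-4 | J1 4-11 | J5 11-19 | J3 19-31 | J6 31-45 | J2 45-60 |
Completion: J1=11  J2=60  J3=31  J4=4  J5=19  J6=45
Turnaround (C−A): J1=11  J2=60  J3=31  J4=4  J5=19  J6=45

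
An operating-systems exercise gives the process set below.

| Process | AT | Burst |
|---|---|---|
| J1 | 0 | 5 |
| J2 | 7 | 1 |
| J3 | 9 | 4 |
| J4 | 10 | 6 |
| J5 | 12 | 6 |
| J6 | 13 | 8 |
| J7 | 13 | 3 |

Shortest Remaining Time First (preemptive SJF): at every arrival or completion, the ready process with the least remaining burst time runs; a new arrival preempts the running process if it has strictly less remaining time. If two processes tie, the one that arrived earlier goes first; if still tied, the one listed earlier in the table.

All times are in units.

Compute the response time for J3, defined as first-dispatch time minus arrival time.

Schedule: | J1 0-5 | idle 5-7 | J2 7-8 | idle 8-9 | J3 9-13 | J7 13-16 | J4 16-22 | J5 22-28 | J6 28-36 |
Completion: J1=5  J2=8  J3=13  J4=22  J5=28  J6=36  J7=16
Turnaround (C−A): J1=5  J2=1  J3=4  J4=12  J5=16  J6=23  J7=3
Response(J3) = first start − arrival = 9 − 9 = 0

0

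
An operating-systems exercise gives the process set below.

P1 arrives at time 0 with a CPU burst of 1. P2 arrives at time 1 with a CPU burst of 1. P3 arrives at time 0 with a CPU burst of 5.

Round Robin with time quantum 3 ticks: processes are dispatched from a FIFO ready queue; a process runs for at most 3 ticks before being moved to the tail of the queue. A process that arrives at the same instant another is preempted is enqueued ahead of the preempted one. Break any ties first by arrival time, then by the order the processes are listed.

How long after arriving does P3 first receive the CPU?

1

Schedule: | P1 0-1 | P3 1-4 | P2 4-5 | P3 5-7 |
Completion: P1=1  P2=5  P3=7
Turnaround (C−A): P1=1  P2=4  P3=7
Response(P3) = first start − arrival = 1 − 0 = 1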